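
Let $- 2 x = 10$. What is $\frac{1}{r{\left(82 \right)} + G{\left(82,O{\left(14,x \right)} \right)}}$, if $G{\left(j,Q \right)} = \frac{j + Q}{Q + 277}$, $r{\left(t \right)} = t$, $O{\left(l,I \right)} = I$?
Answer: $\frac{272}{22381} \approx 0.012153$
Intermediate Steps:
$x = -5$ ($x = \left(- \frac{1}{2}\right) 10 = -5$)
$G{\left(j,Q \right)} = \frac{Q + j}{277 + Q}$
$\frac{1}{r{\left(82 \right)} + G{\left(82,O{\left(14,x \right)} \right)}} = \frac{1}{82 + \frac{-5 + 82}{277 - 5}} = \frac{1}{82 + \frac{1}{272} \cdot 77} = \frac{1}{82 + \frac{77}{272}} = \frac{1}{\frac{22381}{272}} = \frac{272}{22381}$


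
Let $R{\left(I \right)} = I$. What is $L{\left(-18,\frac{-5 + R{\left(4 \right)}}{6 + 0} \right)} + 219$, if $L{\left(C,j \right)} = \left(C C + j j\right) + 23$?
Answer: $\frac{20377}{36} \approx 566.03$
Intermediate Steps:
$L{\left(C,j \right)} = 23 + C^{2} + j^{2}$ ($L{\left(C,j \right)} = \left(C^{2} + j^{2}\right) + 23 = 23 + C^{2} + j^{2}$)
$L{\left(-18,\frac{-5 + R{\left(4 \right)}}{6 + 0} \right)} + 219 = \left(23 + \left(-18\right)^{2} + \left(\frac{-5 + 4}{6 + 0}\right)^{2}\right) + 219 = \left(23 + 324 + \left(- \frac{1}{6}\right)^{2}\right) + 219 = \left(23 + 324 + \frac{1}{36}\right) + 219 = \frac{12493}{36} + 219 = \frac{20377}{36}$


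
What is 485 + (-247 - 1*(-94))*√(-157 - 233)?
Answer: 485 - 153*I*√390 ≈ 485.0 - 3021.5*I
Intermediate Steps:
485 + (-247 - 1*(-94))*√(-157 - 233) = 485 + (-247 + 94)*√(-390) = 485 - 153*I*√390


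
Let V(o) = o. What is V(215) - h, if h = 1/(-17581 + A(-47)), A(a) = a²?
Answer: 3304981/15372 ≈ 215.00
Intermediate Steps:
h = -1/15372 (h = 1/(-17581 + (-47)²) = 1/(-17581 + 2209) = 1/(-15372) = -1/15372 ≈ -6.5053e-5)
V(215) - h = 215 - 1*(-1/15372) = 215 + 1/15372 = 3304981/15372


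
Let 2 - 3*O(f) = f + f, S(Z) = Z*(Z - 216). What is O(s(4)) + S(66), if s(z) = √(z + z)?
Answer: -29698/3 - 4*√2/3 ≈ -9901.2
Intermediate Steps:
S(Z) = Z*(-216 + Z)
s(z) = √2*√z (s(z) = √(2*z) = √2*√z)
O(f) = ⅔ - 2*f/3 (O(f) = ⅔ - (f + f)/3 = ⅔ - 2*f/3)
O(s(4)) + S(66) = (⅔ - 2*√2*√4/3) + 66*(-216 + 66) = (⅔ - 2*√2*2/3) + 66*(-150) = (⅔ - 4*√2/3) - 9900 = -29698/3 - 4*√2/3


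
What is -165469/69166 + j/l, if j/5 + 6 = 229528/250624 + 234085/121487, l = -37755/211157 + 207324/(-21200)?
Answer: -98652952303999985408497/122238384398729588206008 ≈ -0.80705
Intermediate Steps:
l = -11144579967/1119132100 (l = -37755*1/211157 + 207324*(-1/21200) = -37755/211157 - 51831/5300 = -11144579967/1119132100 ≈ -9.9582)
j = -60083350095/3805944736 (j = -30 + 5*(229528/250624 + 234085/121487) = -30 + 5*(229528*(1/250624) + 234085*(1/121487)) = -30 + 5*(28691/31328 + 234085/121487) = -30 + 5*(10818998397/3805944736) = -30 + 54094991985/3805944736 = -60083350095/3805944736 ≈ -15.787)
-165469/69166 + j/l = -165469/69166 - 60083350095/(3805944736*(-11144579967/1119132100)) = -165469*1/69166 - 60083350095/3805944736*(-1119132100/11144579967) = -165469/69166 + 5603433813904379125/3534637955027891976 = -98652952303999985408497/122238384398729588206008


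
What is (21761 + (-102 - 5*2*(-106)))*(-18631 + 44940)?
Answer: 597714171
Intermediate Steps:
(21761 + (-102 - 5*2*(-106)))*(-18631 + 44940) = (21761 + (-102 - 10*(-106)))*26309 = (21761 + (-102 + 1060))*26309 = (21761 + 958)*26309 = 22719*26309 = 597714171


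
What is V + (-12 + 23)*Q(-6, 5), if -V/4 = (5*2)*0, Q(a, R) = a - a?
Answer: 0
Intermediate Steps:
Q(a, R) = 0
V = 0 (V = -4*5*2*0 = -40*0 = -4*0 = 0)
V + (-12 + 23)*Q(-6, 5) = 0 + (-12 + 23)*0 = 0 + 11*0 = 0 + 0 = 0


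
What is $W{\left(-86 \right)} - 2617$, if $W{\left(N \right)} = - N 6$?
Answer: $-2101$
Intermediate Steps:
$W{\left(N \right)} = - 6 N$
$W{\left(-86 \right)} - 2617 = \left(-6\right) \left(-86\right) - 2617 = 516 - 2617 = -2101$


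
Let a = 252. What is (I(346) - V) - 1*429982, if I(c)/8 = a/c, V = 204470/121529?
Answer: -9040076740772/21024517 ≈ -4.2998e+5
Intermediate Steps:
V = 204470/121529 (V = 204470*(1/121529) = 204470/121529 ≈ 1.6825)
I(c) = 2016/c (I(c) = 8*(252/c) = 2016/c)
(I(346) - V) - 1*429982 = (2016/346 - 1*204470/121529) - 1*429982 = (2016*(1/346) - 204470/121529) - 429982 = (1008/173 - 204470/121529) - 429982 = 87127922/21024517 - 429982 = -9040076740772/21024517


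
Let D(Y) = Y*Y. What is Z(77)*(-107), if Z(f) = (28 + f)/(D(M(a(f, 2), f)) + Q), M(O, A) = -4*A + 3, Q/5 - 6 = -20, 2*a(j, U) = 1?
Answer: -749/6197 ≈ -0.12086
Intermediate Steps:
a(j, U) = ½ (a(j, U) = (½)*1 = ½)
Q = -70 (Q = 30 + 5*(-20) = 30 - 100 = -70)
M(O, A) = 3 - 4*A
D(Y) = Y²
Z(f) = (28 + f)/(-70 + (3 - 4*f)²) (Z(f) = (28 + f)/((3 - 4*f)² - 70) = (28 + f)/(-70 + (3 - 4*f)²))
Z(77)*(-107) = ((28 + 77)/(-70 + (-3 + 4*77)²))*(-107) = (105/(-70 + (-3 + 308)²))*(-107) = (105/(-70 + 305²))*(-107) = (105/(-70 + 93025))*(-107) = (105/92955)*(-107) = ((1/92955)*105)*(-107) = (7/6197)*(-107) = -749/6197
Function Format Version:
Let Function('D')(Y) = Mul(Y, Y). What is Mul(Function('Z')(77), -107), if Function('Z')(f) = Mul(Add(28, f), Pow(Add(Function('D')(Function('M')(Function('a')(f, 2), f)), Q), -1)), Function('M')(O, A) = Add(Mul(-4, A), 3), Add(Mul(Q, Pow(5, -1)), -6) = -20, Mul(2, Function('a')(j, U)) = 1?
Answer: Rational(-749, 6197) ≈ -0.12086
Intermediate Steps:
Function('a')(j, U) = Rational(1, 2) (Function('a')(j, U) = Mul(Rational(1, 2), 1) = Rational(1, 2))
Q = -70 (Q = Add(30, Mul(5, -20)) = Add(30, -100) = -70)
Function('M')(O, A) = Add(3, Mul(-4, A))
Function('D')(Y) = Pow(Y, 2)
Function('Z')(f) = Mul(Pow(Add(-70, Pow(Add(3, Mul(-4, f)), 2)), -1), Add(28, f)) (Function('Z')(f) = Mul(Add(28, f), Pow(Add(Pow(Add(3, Mul(-4, f)), 2), -70), -1)) = Mul(Add(28, f), Pow(Add(-70, Pow(Add(3, Mul(-4, f)), 2)), -1)) = Mul(Pow(Add(-70, Pow(Add(3, Mul(-4, f)), 2)), -1), Add(28, f)))
Mul(Function('Z')(77), -107) = Mul(Mul(Pow(Add(-70, Pow(Add(-3, Mul(4, 77)), 2)), -1), Add(28, 77)), -107) = Mul(Mul(Pow(Add(-70, Pow(Add(-3, 308), 2)), -1), 105), -107) = Mul(Mul(Pow(Add(-70, Pow(305, 2)), -1), 105), -107) = Mul(Mul(Pow(Add(-70, 93025), -1), 105), -107) = Mul(Mul(Pow(92955, -1), 105), -107) = Mul(Mul(Rational(1, 92955), 105), -107) = Mul(Rational(7, 6197), -107) = Rational(-749, 6197)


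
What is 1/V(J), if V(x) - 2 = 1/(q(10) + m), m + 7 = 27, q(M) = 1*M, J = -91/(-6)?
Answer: 30/61 ≈ 0.49180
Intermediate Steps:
J = 91/6 (J = -91*(-⅙) = 91/6 ≈ 15.167)
q(M) = M
m = 20 (m = -7 + 27 = 20)
V(x) = 61/30 (V(x) = 2 + 1/(10 + 20) = 2 + 1/30 = 61/30)
1/V(J) = 1/(61/30) = 30/61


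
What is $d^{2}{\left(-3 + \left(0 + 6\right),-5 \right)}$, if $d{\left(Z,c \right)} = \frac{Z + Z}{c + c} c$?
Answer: $9$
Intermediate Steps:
$d{\left(Z,c \right)} = Z$ ($d{\left(Z,c \right)} = \frac{2 Z}{2 c} c = 2 Z \frac{1}{2 c} c = \frac{Z}{c} c = Z$)
$d^{2}{\left(-3 + \left(0 + 6\right),-5 \right)} = \left(-3 + \left(0 + 6\right)\right)^{2} = \left(-3 + 6\right)^{2} = 3^{2} = 9$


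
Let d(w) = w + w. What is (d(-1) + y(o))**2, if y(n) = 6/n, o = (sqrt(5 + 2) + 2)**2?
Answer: 704/9 - 256*sqrt(7)/9 ≈ 2.9653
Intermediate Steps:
d(w) = 2*w
o = (2 + sqrt(7))**2 (o = (sqrt(7) + 2)**2 = (2 + sqrt(7))**2 ≈ 21.583)
(d(-1) + y(o))**2 = (2*(-1) + 6/((2 + sqrt(7))**2))**2 = (-2 + 6/(2 + sqrt(7))**2)**2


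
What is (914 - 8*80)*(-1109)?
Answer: -303866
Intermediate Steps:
(914 - 8*80)*(-1109) = (914 - 640)*(-1109) = 274*(-1109) = -303866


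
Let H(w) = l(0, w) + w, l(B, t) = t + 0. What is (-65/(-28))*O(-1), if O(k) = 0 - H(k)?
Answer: 65/14 ≈ 4.6429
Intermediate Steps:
l(B, t) = t
H(w) = 2*w (H(w) = w + w = 2*w)
O(k) = -2*k (O(k) = 0 - 2*k = -2*k)
(-65/(-28))*O(-1) = (-65/(-28))*(-2*(-1)) = -65*(-1/28)*2 = (65/28)*2 = 65/14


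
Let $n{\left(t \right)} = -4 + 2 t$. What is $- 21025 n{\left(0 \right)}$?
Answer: $84100$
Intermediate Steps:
$- 21025 n{\left(0 \right)} = - 21025 \left(-4 + 2 \cdot 0\right) = - 21025 \left(-4 + 0\right) = \left(-21025\right) \left(-4\right) = 84100$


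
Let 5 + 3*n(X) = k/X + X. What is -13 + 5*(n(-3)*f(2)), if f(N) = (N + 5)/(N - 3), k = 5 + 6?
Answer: 1108/9 ≈ 123.11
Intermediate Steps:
k = 11
f(N) = (5 + N)/(-3 + N)
n(X) = -5/3 + X/3 + 11/(3*X) (n(X) = -5/3 + (11/X + X)/3 = -5/3 + (X + 11/X)/3 = -5/3 + (X/3 + 11/(3*X)) = -5/3 + X/3 + 11/(3*X))
-13 + 5*(n(-3)*f(2)) = -13 + 5*(((⅓)*(11 - 3*(-5 - 3))/(-3))*((5 + 2)/(-3 + 2))) = -13 + 5*(((⅓)*(-⅓)*(11 - 3*(-8)))*(7/(-1))) = -13 + 5*(((⅓)*(-⅓)*(11 + 24))*(-1*7)) = -13 + 5*(((⅓)*(-⅓)*35)*(-7)) = -13 + 5*(-35/9*(-7)) = -13 + 5*(245/9) = -13 + 1225/9 = 1108/9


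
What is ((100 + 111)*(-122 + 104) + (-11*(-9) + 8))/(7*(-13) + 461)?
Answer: -3691/370 ≈ -9.9757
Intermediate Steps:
((100 + 111)*(-122 + 104) + (-11*(-9) + 8))/(7*(-13) + 461) = (211*(-18) + (99 + 8))/(-91 + 461) = (-3798 + 107)/370 = -3691*1/370 = -3691/370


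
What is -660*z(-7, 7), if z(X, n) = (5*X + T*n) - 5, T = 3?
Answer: 12540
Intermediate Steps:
z(X, n) = -5 + 3*n + 5*X (z(X, n) = (5*X + 3*n) - 5 = (3*n + 5*X) - 5 = -5 + 3*n + 5*X)
-660*z(-7, 7) = -660*(-5 + 3*7 + 5*(-7)) = -660*(-5 + 21 - 35) = -660*(-19) = 12540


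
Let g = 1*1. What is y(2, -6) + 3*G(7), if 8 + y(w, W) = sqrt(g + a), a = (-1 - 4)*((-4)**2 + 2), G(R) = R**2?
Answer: 139 + I*sqrt(89) ≈ 139.0 + 9.434*I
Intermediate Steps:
a = -90 (a = -5*(16 + 2) = -5*18 = -90)
g = 1
y(w, W) = -8 + I*sqrt(89) (y(w, W) = -8 + sqrt(1 - 90) = -8 + sqrt(-89) = -8 + I*sqrt(89))
y(2, -6) + 3*G(7) = (-8 + I*sqrt(89)) + 3*7**2 = (-8 + I*sqrt(89)) + 3*49 = (-8 + I*sqrt(89)) + 147 = 139 + I*sqrt(89)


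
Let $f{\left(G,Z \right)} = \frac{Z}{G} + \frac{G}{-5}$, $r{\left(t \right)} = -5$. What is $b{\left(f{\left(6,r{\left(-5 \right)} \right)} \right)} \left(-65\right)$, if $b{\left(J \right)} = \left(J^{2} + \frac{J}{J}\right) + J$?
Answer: $- \frac{36283}{180} \approx -201.57$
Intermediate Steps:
$f{\left(G,Z \right)} = - \frac{G}{5} + \frac{Z}{G}$ ($f{\left(G,Z \right)} = \frac{Z}{G} + G \left(- \frac{1}{5}\right) = \frac{Z}{G} - \frac{G}{5} = - \frac{G}{5} + \frac{Z}{G}$)
$b{\left(J \right)} = 1 + J + J^{2}$ ($b{\left(J \right)} = \left(J^{2} + 1\right) + J = \left(1 + J^{2}\right) + J = 1 + J + J^{2}$)
$b{\left(f{\left(6,r{\left(-5 \right)} \right)} \right)} \left(-65\right) = \left(1 - \left(\frac{6}{5} + \frac{5}{6}\right) + \left(\left(- \frac{1}{5}\right) 6 - \frac{5}{6}\right)^{2}\right) \left(-65\right) = \left(1 - \frac{61}{30} + \left(- \frac{6}{5} - \frac{5}{6}\right)^{2}\right) \left(-65\right) = \left(1 - \frac{61}{30} + \left(- \frac{61}{30}\right)^{2}\right) \left(-65\right) = \left(1 - \frac{61}{30} + \frac{3721}{900}\right) \left(-65\right) = \frac{2791}{900} \left(-65\right) = - \frac{36283}{180}$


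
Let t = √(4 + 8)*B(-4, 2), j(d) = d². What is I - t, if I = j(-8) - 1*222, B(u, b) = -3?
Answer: -158 + 6*√3 ≈ -147.61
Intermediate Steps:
I = -158 (I = (-8)² - 1*222 = 64 - 222 = -158)
t = -6*√3 (t = √(4 + 8)*(-3) = √12*(-3) = (2*√3)*(-3) = -6*√3 ≈ -10.392)
I - t = -158 - (-6)*√3 = -158 + 6*√3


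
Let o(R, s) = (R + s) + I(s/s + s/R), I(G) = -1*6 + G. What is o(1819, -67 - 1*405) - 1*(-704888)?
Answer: 1284631898/1819 ≈ 7.0623e+5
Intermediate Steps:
I(G) = -6 + G
o(R, s) = -5 + R + s + s/R (o(R, s) = (R + s) + (-6 + (s/s + s/R)) = (R + s) + (-6 + (1 + s/R)) = (R + s) + (-5 + s/R) = -5 + R + s + s/R)
o(1819, -67 - 1*405) - 1*(-704888) = (-5 + 1819 + (-67 - 1*405) + (-67 - 1*405)/1819) - 1*(-704888) = (-5 + 1819 + (-67 - 405) + (-67 - 405)*(1/1819)) + 704888 = (-5 + 1819 - 472 - 472*1/1819) + 704888 = (-5 + 1819 - 472 - 472/1819) + 704888 = 2440626/1819 + 704888 = 1284631898/1819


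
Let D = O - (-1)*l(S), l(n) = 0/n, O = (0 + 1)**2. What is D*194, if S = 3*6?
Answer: 194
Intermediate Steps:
S = 18
O = 1 (O = 1**2 = 1)
l(n) = 0
D = 1 (D = 1 - (-1)*0 = 1 - 1*0 = 1 + 0 = 1)
D*194 = 1*194 = 194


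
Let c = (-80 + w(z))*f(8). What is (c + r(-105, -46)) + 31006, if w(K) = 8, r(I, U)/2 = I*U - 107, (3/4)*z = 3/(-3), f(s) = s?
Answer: 39876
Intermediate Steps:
z = -4/3 (z = 4*(3/(-3))/3 = 4*(3*(-⅓))/3 = (4/3)*(-1) = -4/3 ≈ -1.3333)
r(I, U) = -214 + 2*I*U (r(I, U) = 2*(I*U - 107) = 2*(-107 + I*U) = -214 + 2*I*U)
c = -576 (c = (-80 + 8)*8 = -72*8 = -576)
(c + r(-105, -46)) + 31006 = (-576 + (-214 + 2*(-105)*(-46))) + 31006 = (-576 + (-214 + 9660)) + 31006 = (-576 + 9446) + 31006 = 8870 + 31006 = 39876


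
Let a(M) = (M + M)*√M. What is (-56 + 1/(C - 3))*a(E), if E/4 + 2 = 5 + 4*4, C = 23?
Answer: -85044*√19/5 ≈ -74140.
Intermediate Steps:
E = 76 (E = -8 + 4*(5 + 4*4) = -8 + 4*(5 + 16) = -8 + 4*21 = -8 + 84 = 76)
a(M) = 2*M^(3/2) (a(M) = (2*M)*√M = 2*M^(3/2))
(-56 + 1/(C - 3))*a(E) = (-56 + 1/(23 - 3))*(2*76^(3/2)) = (-56 + 1/20)*(2*(152*√19)) = (-56 + 1/20)*(304*√19) = -85044*√19/5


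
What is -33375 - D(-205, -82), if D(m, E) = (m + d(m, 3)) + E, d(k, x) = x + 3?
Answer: -33094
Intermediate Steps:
d(k, x) = 3 + x
D(m, E) = 6 + E + m (D(m, E) = (m + (3 + 3)) + E = (m + 6) + E = (6 + m) + E = 6 + E + m)
-33375 - D(-205, -82) = -33375 - (6 - 82 - 205) = -33375 - 1*(-281) = -33375 + 281 = -33094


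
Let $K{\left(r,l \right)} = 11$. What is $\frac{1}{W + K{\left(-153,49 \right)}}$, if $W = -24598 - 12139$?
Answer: $- \frac{1}{36726} \approx -2.7229 \cdot 10^{-5}$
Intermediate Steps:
$W = -36737$ ($W = -24598 - 12139 = -36737$)
$\frac{1}{W + K{\left(-153,49 \right)}} = \frac{1}{-36737 + 11} = \frac{1}{-36726} = - \frac{1}{36726}$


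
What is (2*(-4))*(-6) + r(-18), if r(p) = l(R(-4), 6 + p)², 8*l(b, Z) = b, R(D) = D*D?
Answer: 52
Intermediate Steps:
R(D) = D²
l(b, Z) = b/8
r(p) = 4 (r(p) = ((⅛)*(-4)²)² = ((⅛)*16)² = 2² = 4)
(2*(-4))*(-6) + r(-18) = (2*(-4))*(-6) + 4 = -8*(-6) + 4 = 48 + 4 = 52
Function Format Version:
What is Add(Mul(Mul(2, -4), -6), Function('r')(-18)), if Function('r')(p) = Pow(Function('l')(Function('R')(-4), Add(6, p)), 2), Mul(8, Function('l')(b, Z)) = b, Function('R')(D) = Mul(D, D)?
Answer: 52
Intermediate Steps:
Function('R')(D) = Pow(D, 2)
Function('l')(b, Z) = Mul(Rational(1, 8), b)
Function('r')(p) = 4 (Function('r')(p) = Pow(Mul(Rational(1, 8), Pow(-4, 2)), 2) = Pow(Mul(Rational(1, 8), 16), 2) = Pow(2, 2) = 4)
Add(Mul(Mul(2, -4), -6), Function('r')(-18)) = Add(Mul(Mul(2, -4), -6), 4) = Add(Mul(-8, -6), 4) = Add(48, 4) = 52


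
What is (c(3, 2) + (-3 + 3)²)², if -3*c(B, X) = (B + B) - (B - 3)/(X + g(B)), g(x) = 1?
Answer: 4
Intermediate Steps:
c(B, X) = -2*B/3 + (-3 + B)/(3*(1 + X)) (c(B, X) = -((B + B) - (B - 3)/(X + 1))/3 = -(2*B - (-3 + B)/(1 + X))/3 = -2*B/3 + (-3 + B)/(3*(1 + X)))
(c(3, 2) + (-3 + 3)²)² = ((-3 - 1*3 - 2*3*2)/(3*(1 + 2)) + (-3 + 3)²)² = ((⅓)*(-3 - 3 - 12)/3 + 0²)² = ((⅓)*(⅓)*(-18) + 0)² = (-2 + 0)² = (-2)² = 4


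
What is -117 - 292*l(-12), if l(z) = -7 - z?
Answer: -1577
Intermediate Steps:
-117 - 292*l(-12) = -117 - 292*(-7 - 1*(-12)) = -117 - 292*(-7 + 12) = -117 - 292*5 = -117 - 1460 = -1577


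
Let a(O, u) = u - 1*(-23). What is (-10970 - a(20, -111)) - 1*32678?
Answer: -43560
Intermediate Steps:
a(O, u) = 23 + u (a(O, u) = u + 23 = 23 + u)
(-10970 - a(20, -111)) - 1*32678 = (-10970 - (23 - 111)) - 1*32678 = (-10970 - 1*(-88)) - 32678 = (-10970 + 88) - 32678 = -10882 - 32678 = -43560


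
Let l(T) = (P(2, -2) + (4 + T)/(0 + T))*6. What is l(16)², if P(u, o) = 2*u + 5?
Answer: 15129/4 ≈ 3782.3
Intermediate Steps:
P(u, o) = 5 + 2*u
l(T) = 54 + 6*(4 + T)/T (l(T) = ((5 + 2*2) + (4 + T)/(0 + T))*6 = ((5 + 4) + (4 + T)/T)*6 = (9 + (4 + T)/T)*6 = 54 + 6*(4 + T)/T)
l(16)² = (60 + 24/16)² = (60 + 24*(1/16))² = (60 + 3/2)² = (123/2)² = 15129/4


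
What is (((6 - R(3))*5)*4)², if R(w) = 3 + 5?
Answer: 1600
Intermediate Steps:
R(w) = 8
(((6 - R(3))*5)*4)² = (((6 - 1*8)*5)*4)² = (((6 - 8)*5)*4)² = (-2*5*4)² = (-10*4)² = (-40)² = 1600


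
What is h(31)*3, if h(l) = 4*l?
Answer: 372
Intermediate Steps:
h(31)*3 = (4*31)*3 = 124*3 = 372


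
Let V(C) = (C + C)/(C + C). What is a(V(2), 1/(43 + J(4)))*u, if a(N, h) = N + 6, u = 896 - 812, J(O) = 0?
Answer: 588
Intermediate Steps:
V(C) = 1 (V(C) = (2*C)/((2*C)) = (2*C)*(1/(2*C)) = 1)
u = 84
a(N, h) = 6 + N
a(V(2), 1/(43 + J(4)))*u = (6 + 1)*84 = 7*84 = 588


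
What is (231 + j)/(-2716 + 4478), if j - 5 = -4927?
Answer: -4691/1762 ≈ -2.6623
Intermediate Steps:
j = -4922 (j = 5 - 4927 = -4922)
(231 + j)/(-2716 + 4478) = (231 - 4922)/(-2716 + 4478) = -4691/1762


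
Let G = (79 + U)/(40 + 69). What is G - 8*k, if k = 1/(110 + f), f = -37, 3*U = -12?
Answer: 4603/7957 ≈ 0.57848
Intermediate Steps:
U = -4 (U = (1/3)*(-12) = -4)
k = 1/73 (k = 1/(110 - 37) = 1/73 ≈ 0.013699)
G = 75/109 (G = (79 - 4)/(40 + 69) = 75/109 ≈ 0.68807)
G - 8*k = 75/109 - 8*1/73 = 75/109 - 8/73 = 4603/7957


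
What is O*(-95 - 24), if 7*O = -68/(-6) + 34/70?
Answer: -21097/105 ≈ -200.92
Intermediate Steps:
O = 1241/735 (O = (-68/(-6) + 34/70)/7 = (-68*(-⅙) + 34*(1/70))/7 = (34/3 + 17/35)/7 = (⅐)*(1241/105) = 1241/735 ≈ 1.6884)
O*(-95 - 24) = 1241*(-95 - 24)/735 = (1241/735)*(-119) = -21097/105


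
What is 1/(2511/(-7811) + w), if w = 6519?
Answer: 7811/50917398 ≈ 0.00015341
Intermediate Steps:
1/(2511/(-7811) + w) = 1/(2511/(-7811) + 6519) = 1/(2511*(-1/7811) + 6519) = 1/(-2511/7811 + 6519) = 1/(50917398/7811) = 7811/50917398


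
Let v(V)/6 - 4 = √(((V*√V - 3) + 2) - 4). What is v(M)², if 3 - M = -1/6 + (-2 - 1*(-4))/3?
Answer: 9*(8 + I*√5*√(4 - √10))² ≈ 538.3 + 294.71*I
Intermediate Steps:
M = 5/2 (M = 3 - (-1/6 + (-2 - 1*(-4))/3) = 3 - (-1*⅙ + (-2 + 4)*(⅓)) = 3 - (-⅙ + 2*(⅓)) = 3 - (-⅙ + ⅔) = 3 - 1*½ = 3 - ½ = 5/2 ≈ 2.5000)
v(V) = 24 + 6*√(-5 + V^(3/2)) (v(V) = 24 + 6*√(((V*√V - 3) + 2) - 4) = 24 + 6*√(((V^(3/2) - 3) + 2) - 4) = 24 + 6*√(((-3 + V^(3/2)) + 2) - 4) = 24 + 6*√((-1 + V^(3/2)) - 4) = 24 + 6*√(-5 + V^(3/2)))
v(M)² = (24 + 6*√(-5 + (5/2)^(3/2)))² = (24 + 6*√(-5 + 5*√10/4))²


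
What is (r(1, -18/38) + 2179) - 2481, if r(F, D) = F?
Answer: -301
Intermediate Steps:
(r(1, -18/38) + 2179) - 2481 = (1 + 2179) - 2481 = 2180 - 2481 = -301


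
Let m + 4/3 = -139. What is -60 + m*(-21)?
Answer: 2887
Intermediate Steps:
m = -421/3 (m = -4/3 - 139 = -421/3 ≈ -140.33)
-60 + m*(-21) = -60 - 421/3*(-21) = -60 + 2947 = 2887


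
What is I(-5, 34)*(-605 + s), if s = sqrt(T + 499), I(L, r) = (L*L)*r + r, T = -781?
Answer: -534820 + 884*I*sqrt(282) ≈ -5.3482e+5 + 14845.0*I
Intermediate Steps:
I(L, r) = r + r*L**2 (I(L, r) = L**2*r + r = r*L**2 + r = r + r*L**2)
s = I*sqrt(282) (s = sqrt(-781 + 499) = sqrt(-282) = I*sqrt(282) ≈ 16.793*I)
I(-5, 34)*(-605 + s) = (34*(1 + (-5)**2))*(-605 + I*sqrt(282)) = (34*(1 + 25))*(-605 + I*sqrt(282)) = (34*26)*(-605 + I*sqrt(282)) = 884*(-605 + I*sqrt(282)) = -534820 + 884*I*sqrt(282)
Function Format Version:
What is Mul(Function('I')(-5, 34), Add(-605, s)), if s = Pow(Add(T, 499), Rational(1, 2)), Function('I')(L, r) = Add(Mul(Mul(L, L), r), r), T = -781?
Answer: Add(-534820, Mul(884, I, Pow(282, Rational(1, 2)))) ≈ Add(-5.3482e+5, Mul(14845., I))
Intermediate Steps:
Function('I')(L, r) = Add(r, Mul(r, Pow(L, 2))) (Function('I')(L, r) = Add(Mul(Pow(L, 2), r), r) = Add(Mul(r, Pow(L, 2)), r) = Add(r, Mul(r, Pow(L, 2))))
s = Mul(I, Pow(282, Rational(1, 2))) (s = Pow(Add(-781, 499), Rational(1, 2)) = Pow(-282, Rational(1, 2)) = Mul(I, Pow(282, Rational(1, 2))) ≈ Mul(16.793, I))
Mul(Function('I')(-5, 34), Add(-605, s)) = Mul(Mul(34, Add(1, Pow(-5, 2))), Add(-605, Mul(I, Pow(282, Rational(1, 2))))) = Mul(Mul(34, Add(1, 25)), Add(-605, Mul(I, Pow(282, Rational(1, 2))))) = Mul(Mul(34, 26), Add(-605, Mul(I, Pow(282, Rational(1, 2))))) = Mul(884, Add(-605, Mul(I, Pow(282, Rational(1, 2))))) = Add(-534820, Mul(884, I, Pow(282, Rational(1, 2))))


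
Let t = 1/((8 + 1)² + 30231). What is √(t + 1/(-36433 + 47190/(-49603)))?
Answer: √462087400424418134714/9130142576028 ≈ 0.0023544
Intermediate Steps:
t = 1/30312 (t = 1/(9² + 30231) = 1/(81 + 30231) = 1/30312 ≈ 3.2990e-5)
√(t + 1/(-36433 + 47190/(-49603))) = √(1/30312 + 1/(-36433 + 47190/(-49603))) = √(1/30312 + 1/(-36433 + 47190*(-1/49603))) = √(1/30312 + 1/(-36433 - 47190/49603)) = √(1/30312 + 1/(-1807233289/49603)) = √(1/30312 - 49603/1807233289) = √(303667153/54780855456168) = √462087400424418134714/9130142576028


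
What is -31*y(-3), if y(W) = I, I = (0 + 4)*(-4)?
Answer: 496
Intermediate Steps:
I = -16 (I = 4*(-4) = -16)
y(W) = -16
-31*y(-3) = -31*(-16) = 496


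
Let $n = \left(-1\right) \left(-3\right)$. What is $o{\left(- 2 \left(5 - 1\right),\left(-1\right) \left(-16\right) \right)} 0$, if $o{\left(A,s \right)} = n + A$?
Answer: $0$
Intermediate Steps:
$n = 3$
$o{\left(A,s \right)} = 3 + A$
$o{\left(- 2 \left(5 - 1\right),\left(-1\right) \left(-16\right) \right)} 0 = \left(3 - 2 \left(5 - 1\right)\right) 0 = \left(3 - 8\right) 0 = \left(-5\right) 0 = 0$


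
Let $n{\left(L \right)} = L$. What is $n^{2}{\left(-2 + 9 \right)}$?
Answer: $49$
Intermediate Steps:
$n^{2}{\left(-2 + 9 \right)} = \left(-2 + 9\right)^{2} = 7^{2} = 49$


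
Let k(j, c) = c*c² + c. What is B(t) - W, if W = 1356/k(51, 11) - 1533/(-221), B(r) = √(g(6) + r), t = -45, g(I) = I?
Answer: -1178481/148291 + I*√39 ≈ -7.9471 + 6.245*I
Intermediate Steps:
k(j, c) = c + c³ (k(j, c) = c³ + c = c + c³)
B(r) = √(6 + r)
W = 1178481/148291 (W = 1356/(11 + 11³) - 1533/(-221) = 1356/(11 + 1331) - 1533*(-1/221) = 1356/1342 + 1533/221 = 1356*(1/1342) + 1533/221 = 678/671 + 1533/221 = 1178481/148291 ≈ 7.9471)
B(t) - W = √(6 - 45) - 1*1178481/148291 = √(-39) - 1178481/148291 = I*√39 - 1178481/148291 = -1178481/148291 + I*√39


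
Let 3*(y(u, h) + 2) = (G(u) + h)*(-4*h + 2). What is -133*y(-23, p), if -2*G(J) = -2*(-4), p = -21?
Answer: 286748/3 ≈ 95583.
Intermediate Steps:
G(J) = -4 (G(J) = -(-1)*(-4) = -1/2*8 = -4)
y(u, h) = -2 + (-4 + h)*(2 - 4*h)/3 (y(u, h) = -2 + ((-4 + h)*(-4*h + 2))/3 = -2 + ((-4 + h)*(2 - 4*h))/3 = -2 + (-4 + h)*(2 - 4*h)/3)
-133*y(-23, p) = -133*(-14/3 + 6*(-21) - 4/3*(-21)**2) = -133*(-14/3 - 126 - 4/3*441) = -133*(-14/3 - 126 - 588) = -133*(-2156/3) = 286748/3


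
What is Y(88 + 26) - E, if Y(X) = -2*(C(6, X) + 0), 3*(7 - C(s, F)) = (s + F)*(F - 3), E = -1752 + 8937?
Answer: 1681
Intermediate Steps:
E = 7185
C(s, F) = 7 - (-3 + F)*(F + s)/3 (C(s, F) = 7 - (s + F)*(F - 3)/3 = 7 - (F + s)*(-3 + F)/3 = 7 - (-3 + F)*(F + s)/3)
Y(X) = -26 + 2*X + 2*X²/3 (Y(X) = -2*((7 + X + 6 - X²/3 - ⅓*X*6) + 0) = -2*((7 + X + 6 - X²/3 - 2*X) + 0) = -2*((13 - X - X²/3) + 0) = -2*(13 - X - X²/3) = -26 + 2*X + 2*X²/3)
Y(88 + 26) - E = (-26 + 2*(88 + 26) + 2*(88 + 26)²/3) - 1*7185 = (-26 + 2*114 + (⅔)*114²) - 7185 = (-26 + 228 + (⅔)*12996) - 7185 = (-26 + 228 + 8664) - 7185 = 8866 - 7185 = 1681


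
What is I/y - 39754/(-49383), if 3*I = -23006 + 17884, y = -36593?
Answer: 1539031364/1807072119 ≈ 0.85167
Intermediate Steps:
I = -5122/3 (I = (-23006 + 17884)/3 = (⅓)*(-5122) = -5122/3 ≈ -1707.3)
I/y - 39754/(-49383) = -5122/3/(-36593) - 39754/(-49383) = -5122/3*(-1/36593) - 39754*(-1/49383) = 5122/109779 + 39754/49383 = 1539031364/1807072119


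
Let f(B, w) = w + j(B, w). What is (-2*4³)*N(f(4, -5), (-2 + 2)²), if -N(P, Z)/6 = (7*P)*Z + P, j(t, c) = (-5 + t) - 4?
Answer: -7680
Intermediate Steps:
j(t, c) = -9 + t
f(B, w) = -9 + B + w (f(B, w) = w + (-9 + B) = -9 + B + w)
N(P, Z) = -6*P - 42*P*Z (N(P, Z) = -6*((7*P)*Z + P) = -6*(7*P*Z + P) = -6*(P + 7*P*Z) = -6*P - 42*P*Z)
(-2*4³)*N(f(4, -5), (-2 + 2)²) = (-2*4³)*(-6*(-9 + 4 - 5)*(1 + 7*(-2 + 2)²)) = (-2*64)*(-6*(-10)*(1 + 7*0²)) = -(-768)*(-10)*(1 + 7*0) = -(-768)*(-10)*(1 + 0) = -(-768)*(-10) = -128*60 = -7680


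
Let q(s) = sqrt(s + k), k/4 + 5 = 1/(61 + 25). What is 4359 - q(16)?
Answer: 4359 - I*sqrt(7310)/43 ≈ 4359.0 - 1.9883*I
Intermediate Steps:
k = -858/43 (k = -20 + 4/(61 + 25) = -20 + 4/86 = -20 + 4*(1/86) = -20 + 2/43 = -858/43 ≈ -19.953)
q(s) = sqrt(-858/43 + s) (q(s) = sqrt(s - 858/43) = sqrt(-858/43 + s))
4359 - q(16) = 4359 - sqrt(-36894 + 1849*16)/43 = 4359 - sqrt(-36894 + 29584)/43 = 4359 - sqrt(-7310)/43 = 4359 - I*sqrt(7310)/43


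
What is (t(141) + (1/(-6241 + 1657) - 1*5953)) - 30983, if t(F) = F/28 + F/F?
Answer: -1185008701/32088 ≈ -36930.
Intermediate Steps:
t(F) = 1 + F/28 (t(F) = F*(1/28) + 1 = F/28 + 1 = 1 + F/28)
(t(141) + (1/(-6241 + 1657) - 1*5953)) - 30983 = ((1 + (1/28)*141) + (1/(-6241 + 1657) - 1*5953)) - 30983 = ((1 + 141/28) + (1/(-4584) - 5953)) - 30983 = (169/28 + (-1/4584 - 5953)) - 30983 = (169/28 - 27288553/4584) - 30983 = -190826197/32088 - 30983 = -1185008701/32088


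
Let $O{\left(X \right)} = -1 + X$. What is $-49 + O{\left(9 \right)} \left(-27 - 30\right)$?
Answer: $-505$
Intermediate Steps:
$-49 + O{\left(9 \right)} \left(-27 - 30\right) = -49 + \left(-1 + 9\right) \left(-27 - 30\right) = -49 + 8 \left(-27 - 30\right) = -49 + 8 \left(-57\right) = -49 - 456 = -505$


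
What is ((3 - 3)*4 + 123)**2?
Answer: 15129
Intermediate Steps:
((3 - 3)*4 + 123)**2 = (0*4 + 123)**2 = (0 + 123)**2 = 123**2 = 15129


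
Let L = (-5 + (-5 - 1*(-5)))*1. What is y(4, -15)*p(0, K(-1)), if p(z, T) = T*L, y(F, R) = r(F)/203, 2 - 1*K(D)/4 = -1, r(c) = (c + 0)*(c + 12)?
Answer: -3840/203 ≈ -18.916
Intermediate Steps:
r(c) = c*(12 + c)
K(D) = 12 (K(D) = 8 - 4*(-1) = 8 + 4 = 12)
L = -5 (L = (-5 + (-5 + 5))*1 = (-5 + 0)*1 = -5*1 = -5)
y(F, R) = F*(12 + F)/203 (y(F, R) = (F*(12 + F))/203 = (F*(12 + F))*(1/203) = F*(12 + F)/203)
p(z, T) = -5*T (p(z, T) = T*(-5) = -5*T)
y(4, -15)*p(0, K(-1)) = ((1/203)*4*(12 + 4))*(-5*12) = ((1/203)*4*16)*(-60) = (64/203)*(-60) = -3840/203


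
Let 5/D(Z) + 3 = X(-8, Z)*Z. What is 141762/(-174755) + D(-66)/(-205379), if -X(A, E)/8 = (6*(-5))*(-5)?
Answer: -2305815729661981/2842460092862565 ≈ -0.81120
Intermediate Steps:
X(A, E) = -1200 (X(A, E) = -8*6*(-5)*(-5) = -(-240)*(-5) = -8*150 = -1200)
D(Z) = 5/(-3 - 1200*Z)
141762/(-174755) + D(-66)/(-205379) = 141762/(-174755) + (5/(3*(-1 - 400*(-66))))/(-205379) = 141762*(-1/174755) + (5/(3*(-1 + 26400)))*(-1/205379) = -141762/174755 + ((5/3)/26399)*(-1/205379) = -141762/174755 + ((5/3)*(1/26399))*(-1/205379) = -141762/174755 + (5/79197)*(-1/205379) = -141762/174755 - 5/16265400663 = -2305815729661981/2842460092862565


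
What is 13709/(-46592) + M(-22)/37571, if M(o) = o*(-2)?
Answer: -513010791/1750508032 ≈ -0.29306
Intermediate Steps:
M(o) = -2*o
13709/(-46592) + M(-22)/37571 = 13709/(-46592) - 2*(-22)/37571 = 13709*(-1/46592) + 44*(1/37571) = -13709/46592 + 44/37571 = -513010791/1750508032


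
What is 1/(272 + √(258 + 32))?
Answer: 136/36847 - √290/73694 ≈ 0.0034599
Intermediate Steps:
1/(272 + √(258 + 32)) = 1/(272 + √290)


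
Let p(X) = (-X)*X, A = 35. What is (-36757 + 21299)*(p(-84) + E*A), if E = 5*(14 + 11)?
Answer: 41442898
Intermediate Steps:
p(X) = -X²
E = 125 (E = 5*25 = 125)
(-36757 + 21299)*(p(-84) + E*A) = (-36757 + 21299)*(-1*(-84)² + 125*35) = -15458*(-1*7056 + 4375) = -15458*(-7056 + 4375) = -15458*(-2681) = 41442898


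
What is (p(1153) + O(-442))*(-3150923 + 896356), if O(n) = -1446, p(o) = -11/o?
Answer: 3758924576183/1153 ≈ 3.2601e+9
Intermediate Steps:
(p(1153) + O(-442))*(-3150923 + 896356) = (-11/1153 - 1446)*(-3150923 + 896356) = (-11*1/1153 - 1446)*(-2254567) = (-11/1153 - 1446)*(-2254567) = -1667249/1153*(-2254567) = 3758924576183/1153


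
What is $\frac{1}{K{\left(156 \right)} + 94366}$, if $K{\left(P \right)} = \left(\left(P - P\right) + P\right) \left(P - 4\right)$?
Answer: $\frac{1}{118078} \approx 8.469 \cdot 10^{-6}$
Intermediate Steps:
$K{\left(P \right)} = P \left(-4 + P\right)$ ($K{\left(P \right)} = \left(0 + P\right) \left(-4 + P\right) = P \left(-4 + P\right)$)
$\frac{1}{K{\left(156 \right)} + 94366} = \frac{1}{156 \left(-4 + 156\right) + 94366} = \frac{1}{156 \cdot 152 + 94366} = \frac{1}{23712 + 94366} = \frac{1}{118078}$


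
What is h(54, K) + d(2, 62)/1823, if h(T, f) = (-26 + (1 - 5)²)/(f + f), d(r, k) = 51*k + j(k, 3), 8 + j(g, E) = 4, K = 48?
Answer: 142469/87504 ≈ 1.6281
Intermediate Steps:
j(g, E) = -4 (j(g, E) = -8 + 4 = -4)
d(r, k) = -4 + 51*k (d(r, k) = 51*k - 4 = -4 + 51*k)
h(T, f) = -5/f (h(T, f) = (-26 + (-4)²)/((2*f)) = (-26 + 16)*(1/(2*f)) = -5/f)
h(54, K) + d(2, 62)/1823 = -5/48 + (-4 + 51*62)/1823 = -5*1/48 + (-4 + 3162)*(1/1823) = -5/48 + 3158*(1/1823) = -5/48 + 3158/1823 = 142469/87504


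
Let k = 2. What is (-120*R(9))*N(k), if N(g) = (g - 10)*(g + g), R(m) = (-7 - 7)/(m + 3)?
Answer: -4480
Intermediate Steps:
R(m) = -14/(3 + m)
N(g) = 2*g*(-10 + g) (N(g) = (-10 + g)*(2*g) = 2*g*(-10 + g))
(-120*R(9))*N(k) = (-(-1680)/(3 + 9))*(2*2*(-10 + 2)) = (-(-1680)/12)*(2*2*(-8)) = -(-1680)/12*(-32) = -120*(-7/6)*(-32) = 140*(-32) = -4480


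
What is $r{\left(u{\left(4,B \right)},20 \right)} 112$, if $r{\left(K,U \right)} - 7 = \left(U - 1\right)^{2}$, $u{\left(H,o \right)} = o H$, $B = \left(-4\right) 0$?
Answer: $41216$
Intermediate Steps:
$B = 0$
$u{\left(H,o \right)} = H o$
$r{\left(K,U \right)} = 7 + \left(-1 + U\right)^{2}$ ($r{\left(K,U \right)} = 7 + \left(U - 1\right)^{2} = 7 + \left(-1 + U\right)^{2}$)
$r{\left(u{\left(4,B \right)},20 \right)} 112 = \left(7 + \left(-1 + 20\right)^{2}\right) 112 = \left(7 + 19^{2}\right) 112 = \left(7 + 361\right) 112 = 368 \cdot 112 = 41216$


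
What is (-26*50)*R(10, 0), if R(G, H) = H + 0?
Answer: 0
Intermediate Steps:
R(G, H) = H
(-26*50)*R(10, 0) = -26*50*0 = -1300*0 = 0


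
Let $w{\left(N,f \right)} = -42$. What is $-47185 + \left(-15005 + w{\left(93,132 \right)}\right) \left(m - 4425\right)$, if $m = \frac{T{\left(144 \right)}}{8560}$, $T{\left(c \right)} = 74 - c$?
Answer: $\frac{56954741569}{856} \approx 6.6536 \cdot 10^{7}$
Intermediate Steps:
$m = - \frac{7}{856}$ ($m = \frac{74 - 144}{8560} = \left(74 - 144\right) \frac{1}{8560} = \left(-70\right) \frac{1}{8560} = - \frac{7}{856} \approx -0.0081776$)
$-47185 + \left(-15005 + w{\left(93,132 \right)}\right) \left(m - 4425\right) = -47185 + \left(-15005 - 42\right) \left(- \frac{7}{856} - 4425\right) = -47185 - - \frac{56995131929}{856} = -47185 + \frac{56995131929}{856} = \frac{56954741569}{856}$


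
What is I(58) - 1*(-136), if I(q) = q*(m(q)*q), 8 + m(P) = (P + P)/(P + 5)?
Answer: -1296664/63 ≈ -20582.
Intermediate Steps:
m(P) = -8 + 2*P/(5 + P) (m(P) = -8 + (P + P)/(P + 5) = -8 + (2*P)/(5 + P) = -8 + 2*P/(5 + P))
I(q) = 2*q²*(-20 - 3*q)/(5 + q) (I(q) = q*((2*(-20 - 3*q)/(5 + q))*q) = q*(2*q*(-20 - 3*q)/(5 + q)) = 2*q²*(-20 - 3*q)/(5 + q))
I(58) - 1*(-136) = 58²*(-40 - 6*58)/(5 + 58) - 1*(-136) = 3364*(-40 - 348)/63 + 136 = 3364*(1/63)*(-388) + 136 = -1305232/63 + 136 = -1296664/63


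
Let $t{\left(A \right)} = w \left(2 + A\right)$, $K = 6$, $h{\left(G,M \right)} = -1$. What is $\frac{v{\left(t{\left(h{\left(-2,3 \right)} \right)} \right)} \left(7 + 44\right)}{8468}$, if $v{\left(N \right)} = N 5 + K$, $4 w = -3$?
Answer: $\frac{459}{33872} \approx 0.013551$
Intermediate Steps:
$w = - \frac{3}{4}$ ($w = \frac{1}{4} \left(-3\right) = - \frac{3}{4} \approx -0.75$)
$t{\left(A \right)} = - \frac{3}{2} - \frac{3 A}{4}$ ($t{\left(A \right)} = - \frac{3 \left(2 + A\right)}{4} = - \frac{3}{2} - \frac{3 A}{4}$)
$v{\left(N \right)} = 6 + 5 N$ ($v{\left(N \right)} = N 5 + 6 = 5 N + 6 = 6 + 5 N$)
$\frac{v{\left(t{\left(h{\left(-2,3 \right)} \right)} \right)} \left(7 + 44\right)}{8468} = \frac{\left(6 + 5 \left(- \frac{3}{2} - - \frac{3}{4}\right)\right) \left(7 + 44\right)}{8468} = \left(6 + 5 \left(- \frac{3}{2} + \frac{3}{4}\right)\right) 51 \cdot \frac{1}{8468} = \left(6 + 5 \left(- \frac{3}{4}\right)\right) 51 \cdot \frac{1}{8468} = \left(6 - \frac{15}{4}\right) 51 \cdot \frac{1}{8468} = \frac{9}{4} \cdot 51 \cdot \frac{1}{8468} = \frac{459}{4} \cdot \frac{1}{8468} = \frac{459}{33872}$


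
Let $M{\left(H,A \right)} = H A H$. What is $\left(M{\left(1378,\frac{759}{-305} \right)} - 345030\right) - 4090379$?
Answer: $- \frac{2794052701}{305} \approx -9.1608 \cdot 10^{6}$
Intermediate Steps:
$M{\left(H,A \right)} = A H^{2}$ ($M{\left(H,A \right)} = A H H = A H^{2}$)
$\left(M{\left(1378,\frac{759}{-305} \right)} - 345030\right) - 4090379 = \left(\frac{759}{-305} \cdot 1378^{2} - 345030\right) - 4090379 = \left(759 \left(- \frac{1}{305}\right) 1898884 - 345030\right) - 4090379 = \left(\left(- \frac{759}{305}\right) 1898884 - 345030\right) - 4090379 = \left(- \frac{1441252956}{305} - 345030\right) - 4090379 = - \frac{1546487106}{305} - 4090379 = - \frac{2794052701}{305}$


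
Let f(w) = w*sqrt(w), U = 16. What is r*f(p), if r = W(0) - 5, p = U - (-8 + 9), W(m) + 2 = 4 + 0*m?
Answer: -45*sqrt(15) ≈ -174.28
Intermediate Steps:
W(m) = 2 (W(m) = -2 + (4 + 0*m) = -2 + (4 + 0) = -2 + 4 = 2)
p = 15 (p = 16 - (-8 + 9) = 16 - 1*1 = 16 - 1 = 15)
r = -3 (r = 2 - 5 = -3)
f(w) = w**(3/2)
r*f(p) = -45*sqrt(15)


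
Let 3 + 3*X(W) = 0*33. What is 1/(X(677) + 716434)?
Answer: 1/716433 ≈ 1.3958e-6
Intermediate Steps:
X(W) = -1 (X(W) = -1 + (0*33)/3 = -1 + (⅓)*0 = -1 + 0 = -1)
1/(X(677) + 716434) = 1/(-1 + 716434) = 1/716433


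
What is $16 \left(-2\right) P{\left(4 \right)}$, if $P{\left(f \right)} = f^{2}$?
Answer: $-512$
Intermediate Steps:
$16 \left(-2\right) P{\left(4 \right)} = 16 \left(-2\right) 4^{2} = \left(-32\right) 16 = -512$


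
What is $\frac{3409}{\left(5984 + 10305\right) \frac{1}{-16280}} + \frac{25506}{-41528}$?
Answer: $- \frac{919855549}{269932} \approx -3407.7$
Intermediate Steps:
$\frac{3409}{\left(5984 + 10305\right) \frac{1}{-16280}} + \frac{25506}{-41528} = \frac{3409}{16289 \left(- \frac{1}{16280}\right)} + 25506 \left(- \frac{1}{41528}\right) = \frac{3409}{- \frac{16289}{16280}} - \frac{12753}{20764} = 3409 \left(- \frac{16280}{16289}\right) - \frac{12753}{20764} = - \frac{7928360}{2327} - \frac{12753}{20764} = - \frac{919855549}{269932}$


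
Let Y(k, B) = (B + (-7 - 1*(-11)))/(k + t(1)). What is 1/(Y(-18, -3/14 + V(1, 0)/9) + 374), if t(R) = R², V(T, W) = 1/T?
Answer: 2142/800617 ≈ 0.0026754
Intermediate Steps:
Y(k, B) = (4 + B)/(1 + k) (Y(k, B) = (B + (-7 - 1*(-11)))/(k + 1²) = (B + (-7 + 11))/(k + 1) = (B + 4)/(1 + k) = (4 + B)/(1 + k))
1/(Y(-18, -3/14 + V(1, 0)/9) + 374) = 1/((4 + (-3/14 + 1/(1*9)))/(1 - 18) + 374) = 1/((4 + (-3*1/14 + 1*(⅑)))/(-17) + 374) = 1/(-(4 + (-3/14 + ⅑))/17 + 374) = 1/(-(4 - 13/126)/17 + 374) = 1/(-1/17*491/126 + 374) = 1/(-491/2142 + 374) = 1/(800617/2142) = 2142/800617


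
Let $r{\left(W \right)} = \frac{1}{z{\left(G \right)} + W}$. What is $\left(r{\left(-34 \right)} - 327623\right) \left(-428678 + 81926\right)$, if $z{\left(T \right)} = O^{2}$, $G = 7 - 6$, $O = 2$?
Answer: $\frac{568019710272}{5} \approx 1.136 \cdot 10^{11}$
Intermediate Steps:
$G = 1$
$z{\left(T \right)} = 4$ ($z{\left(T \right)} = 2^{2} = 4$)
$r{\left(W \right)} = \frac{1}{4 + W}$
$\left(r{\left(-34 \right)} - 327623\right) \left(-428678 + 81926\right) = \left(\frac{1}{4 - 34} - 327623\right) \left(-428678 + 81926\right) = \left(\frac{1}{-30} - 327623\right) \left(-346752\right) = \left(- \frac{1}{30} - 327623\right) \left(-346752\right) = \left(- \frac{9828691}{30}\right) \left(-346752\right) = \frac{568019710272}{5}$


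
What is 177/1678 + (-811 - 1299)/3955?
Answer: -568109/1327298 ≈ -0.42802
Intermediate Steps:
177/1678 + (-811 - 1299)/3955 = 177*(1/1678) - 2110*1/3955 = 177/1678 - 422/791 = -568109/1327298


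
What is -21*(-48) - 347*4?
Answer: -380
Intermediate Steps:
-21*(-48) - 347*4 = 1008 - 1388 = -380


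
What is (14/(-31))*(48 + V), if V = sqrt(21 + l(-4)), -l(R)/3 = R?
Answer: -672/31 - 14*sqrt(33)/31 ≈ -24.272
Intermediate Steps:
l(R) = -3*R
V = sqrt(33) (V = sqrt(21 - 3*(-4)) = sqrt(21 + 12) = sqrt(33) ≈ 5.7446)
(14/(-31))*(48 + V) = (14/(-31))*(48 + sqrt(33)) = (14*(-1/31))*(48 + sqrt(33)) = -14*(48 + sqrt(33))/31 = -672/31 - 14*sqrt(33)/31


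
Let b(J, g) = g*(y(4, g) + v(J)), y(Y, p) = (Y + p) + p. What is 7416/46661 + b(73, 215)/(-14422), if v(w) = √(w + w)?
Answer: -2123492179/336472471 - 215*√146/14422 ≈ -6.4912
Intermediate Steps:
v(w) = √2*√w (v(w) = √(2*w) = √2*√w)
y(Y, p) = Y + 2*p
b(J, g) = g*(4 + 2*g + √2*√J) (b(J, g) = g*((4 + 2*g) + √2*√J) = g*(4 + 2*g + √2*√J))
7416/46661 + b(73, 215)/(-14422) = 7416/46661 + (215*(4 + 2*215 + √2*√73))/(-14422) = 7416*(1/46661) + (215*(4 + 430 + √146))*(-1/14422) = 7416/46661 + (215*(434 + √146))*(-1/14422) = 7416/46661 + (93310 + 215*√146)*(-1/14422) = 7416/46661 + (-46655/7211 - 215*√146/14422) = -2123492179/336472471 - 215*√146/14422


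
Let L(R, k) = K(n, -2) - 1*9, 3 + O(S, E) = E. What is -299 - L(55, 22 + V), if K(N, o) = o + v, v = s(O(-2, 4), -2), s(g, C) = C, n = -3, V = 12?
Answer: -286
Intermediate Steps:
O(S, E) = -3 + E
v = -2
K(N, o) = -2 + o (K(N, o) = o - 2 = -2 + o)
L(R, k) = -13 (L(R, k) = (-2 - 2) - 1*9 = -4 - 9 = -13)
-299 - L(55, 22 + V) = -299 - 1*(-13) = -299 + 13 = -286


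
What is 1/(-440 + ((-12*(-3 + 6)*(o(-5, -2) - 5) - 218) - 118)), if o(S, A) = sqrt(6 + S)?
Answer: -1/632 ≈ -0.0015823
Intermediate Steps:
1/(-440 + ((-12*(-3 + 6)*(o(-5, -2) - 5) - 218) - 118)) = 1/(-440 + ((-12*(-3 + 6)*(sqrt(6 - 5) - 5) - 218) - 118)) = 1/(-440 + ((-36*(sqrt(1) - 5) - 218) - 118)) = 1/(-440 + ((-36*(1 - 5) - 218) - 118)) = 1/(-440 + ((-36*(-4) - 218) - 118)) = 1/(-440 + ((-12*(-12) - 218) - 118)) = 1/(-440 + ((144 - 218) - 118)) = 1/(-440 + (-74 - 118)) = 1/(-440 - 192) = 1/(-632) = -1/632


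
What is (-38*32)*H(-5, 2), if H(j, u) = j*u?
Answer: 12160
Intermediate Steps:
(-38*32)*H(-5, 2) = (-38*32)*(-5*2) = -1216*(-10) = 12160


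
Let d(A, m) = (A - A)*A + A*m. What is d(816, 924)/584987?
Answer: 44352/34411 ≈ 1.2889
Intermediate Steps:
d(A, m) = A*m (d(A, m) = 0*A + A*m = 0 + A*m = A*m)
d(816, 924)/584987 = (816*924)/584987 = 753984*(1/584987) = 44352/34411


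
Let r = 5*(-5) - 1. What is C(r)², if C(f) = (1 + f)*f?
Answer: 422500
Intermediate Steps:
r = -26 (r = -25 - 1 = -26)
C(f) = f*(1 + f)
C(r)² = (-26*(1 - 26))² = (-26*(-25))² = 650² = 422500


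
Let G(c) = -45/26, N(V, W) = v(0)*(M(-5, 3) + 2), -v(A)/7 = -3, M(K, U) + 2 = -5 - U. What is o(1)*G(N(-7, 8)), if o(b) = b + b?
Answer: -45/13 ≈ -3.4615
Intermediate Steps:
M(K, U) = -7 - U (M(K, U) = -2 + (-5 - U) = -7 - U)
v(A) = 21 (v(A) = -7*(-3) = 21)
o(b) = 2*b
N(V, W) = -168 (N(V, W) = 21*((-7 - 1*3) + 2) = 21*((-7 - 3) + 2) = 21*(-10 + 2) = 21*(-8) = -168)
G(c) = -45/26 (G(c) = -45*1/26 = -45/26)
o(1)*G(N(-7, 8)) = (2*1)*(-45/26) = 2*(-45/26) = -45/13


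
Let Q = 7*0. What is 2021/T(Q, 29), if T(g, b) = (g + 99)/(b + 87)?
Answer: 234436/99 ≈ 2368.0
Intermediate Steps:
Q = 0
T(g, b) = (99 + g)/(87 + b)
2021/T(Q, 29) = 2021/(((99 + 0)/(87 + 29))) = 2021/((99/116)) = 2021/(((1/116)*99)) = 2021/(99/116) = 2021*(116/99) = 234436/99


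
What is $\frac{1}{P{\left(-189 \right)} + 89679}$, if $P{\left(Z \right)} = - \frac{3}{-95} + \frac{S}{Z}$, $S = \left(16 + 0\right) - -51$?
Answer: $\frac{17955}{1610180647} \approx 1.1151 \cdot 10^{-5}$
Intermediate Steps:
$S = 67$ ($S = 16 + 51 = 67$)
$P{\left(Z \right)} = \frac{3}{95} + \frac{67}{Z}$ ($P{\left(Z \right)} = - \frac{3}{-95} + \frac{67}{Z} = \left(-3\right) \left(- \frac{1}{95}\right) + \frac{67}{Z} = \frac{3}{95} + \frac{67}{Z}$)
$\frac{1}{P{\left(-189 \right)} + 89679} = \frac{1}{\left(\frac{3}{95} + \frac{67}{-189}\right) + 89679} = \frac{1}{\left(\frac{3}{95} + 67 \left(- \frac{1}{189}\right)\right) + 89679} = \frac{1}{\left(\frac{3}{95} - \frac{67}{189}\right) + 89679} = \frac{1}{- \frac{5798}{17955} + 89679} = \frac{1}{\frac{1610180647}{17955}} = \frac{17955}{1610180647}$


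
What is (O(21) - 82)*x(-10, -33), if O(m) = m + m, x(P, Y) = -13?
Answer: 520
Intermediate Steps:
O(m) = 2*m
(O(21) - 82)*x(-10, -33) = (2*21 - 82)*(-13) = (42 - 82)*(-13) = -40*(-13) = 520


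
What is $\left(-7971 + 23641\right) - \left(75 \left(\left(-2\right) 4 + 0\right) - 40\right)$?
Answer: $16310$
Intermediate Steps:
$\left(-7971 + 23641\right) - \left(75 \left(\left(-2\right) 4 + 0\right) - 40\right) = 15670 - \left(75 \left(-8 + 0\right) - 40\right) = 15670 - \left(75 \left(-8\right) - 40\right) = 15670 - \left(-600 - 40\right) = 15670 - -640 = 15670 + 640 = 16310$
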